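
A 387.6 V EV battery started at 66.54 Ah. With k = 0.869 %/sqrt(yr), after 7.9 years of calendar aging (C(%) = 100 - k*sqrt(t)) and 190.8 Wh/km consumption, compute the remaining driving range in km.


Step 1: capacity retention = 100 - 0.869 * sqrt(7.9) = 100 - 0.869 * 2.8107 = 97.558%
Step 2: C_now = 66.54 * 97.558/100 = 64.915 Ah
Step 3: E_pack = V * C_now = 387.6 * 64.915 = 25161 Wh
Step 4: range = E_pack / consumption = 25161 / 190.8 = 131.9 km

131.9 km


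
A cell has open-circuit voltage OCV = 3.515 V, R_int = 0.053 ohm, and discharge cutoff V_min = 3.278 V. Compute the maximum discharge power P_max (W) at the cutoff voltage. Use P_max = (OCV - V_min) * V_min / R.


P_max = (OCV - V_min) * V_min / R = (3.515 - 3.278) * 3.278 / 0.053 = 0.237 * 3.278 / 0.053 = 14.66 W

14.66 W


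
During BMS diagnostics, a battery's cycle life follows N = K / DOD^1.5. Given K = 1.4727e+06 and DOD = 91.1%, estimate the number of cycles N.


DOD^1.5 = 869.52
N = K / DOD^1.5 = 1.4727e+06 / 869.52 = 1694

1694 cycles


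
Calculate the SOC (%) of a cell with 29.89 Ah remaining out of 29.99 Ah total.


SOC% = 29.89 / 29.99 * 100 = 99.67%

99.67%


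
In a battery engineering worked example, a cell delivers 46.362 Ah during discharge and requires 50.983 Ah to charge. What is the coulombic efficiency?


eta_c = Q_dis / Q_chg * 100 = 46.362 / 50.983 * 100 = 90.94%

90.94%


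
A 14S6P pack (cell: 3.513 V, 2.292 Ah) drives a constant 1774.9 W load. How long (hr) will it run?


Step 1: E_pack = Ns * V_cell * Np * C_cell = 14 * 3.513 * 6 * 2.292 = 676.35 Wh
Step 2: t = E_pack / P = 676.35 / 1774.9 = 0.3811 hr

0.3811 hr


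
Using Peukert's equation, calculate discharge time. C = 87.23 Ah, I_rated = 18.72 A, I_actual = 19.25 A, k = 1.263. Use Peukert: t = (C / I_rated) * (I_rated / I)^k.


Step 1: t_rated = C / I_rated = 87.23 / 18.72 = 4.6597 hr
Step 2: ratio = 18.72 / 19.25 = 0.97247
Step 3: ratio^k = 0.97247^1.263 = 0.96536
Step 4: t = t_rated * ratio^k = 4.6597 * 0.96536 = 4.498 hr

4.498 hr


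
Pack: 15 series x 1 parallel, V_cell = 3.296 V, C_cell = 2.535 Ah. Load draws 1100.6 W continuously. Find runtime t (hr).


Step 1: E_pack = Ns * V_cell * Np * C_cell = 15 * 3.296 * 1 * 2.535 = 125.33 Wh
Step 2: t = E_pack / P = 125.33 / 1100.6 = 0.1139 hr

0.1139 hr


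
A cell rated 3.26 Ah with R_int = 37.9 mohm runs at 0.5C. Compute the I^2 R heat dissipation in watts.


Convert: R = 37.9 mohm = 0.0379 ohm
Step 1: I = C_rate * capacity = 0.5 * 3.26 = 1.63 A
Step 2: Q = I^2 * R = 1.63^2 * 0.0379 = 2.6569 * 0.0379 = 0.1007 W

0.1007 W


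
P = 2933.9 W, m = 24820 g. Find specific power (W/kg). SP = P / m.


Convert: m = 24820 g = 24.82 kg
Specific power = 2933.9 W / 24.82 kg = 118.2 W/kg

118.2 W/kg


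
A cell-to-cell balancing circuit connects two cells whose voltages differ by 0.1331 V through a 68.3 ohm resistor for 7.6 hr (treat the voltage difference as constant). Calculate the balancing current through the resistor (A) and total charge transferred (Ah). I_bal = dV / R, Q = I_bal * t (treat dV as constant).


I_bal = dV / R = 0.1331 / 68.3 = 0.0019488 A
Q = I_bal * t = 0.0019488 * 7.6 = 0.01481 Ah

I=0.0019488 A, Q=0.01481 Ah


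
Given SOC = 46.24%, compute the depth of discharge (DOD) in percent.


DOD = 100 - SOC = 100 - 46.24 = 53.76%

53.76%


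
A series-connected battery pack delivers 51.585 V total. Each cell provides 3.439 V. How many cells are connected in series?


n = V_pack / V_cell = 51.585 / 3.439 = 15

15


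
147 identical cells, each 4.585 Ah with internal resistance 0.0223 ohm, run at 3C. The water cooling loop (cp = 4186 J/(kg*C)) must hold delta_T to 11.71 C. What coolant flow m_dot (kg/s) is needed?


Step 1: I = 3 * 4.585 = 13.755 A
Step 2: Q_cell = I^2 * R = 13.755^2 * 0.0223 = 4.2192 W
Step 3: Q_total = 147 * 4.2192 = 620.22 W
Step 4: m_dot = Q_total / (cp * dT) = 620.22 / (4186 * 11.71) = 0.01265 kg/s

0.01265 kg/s


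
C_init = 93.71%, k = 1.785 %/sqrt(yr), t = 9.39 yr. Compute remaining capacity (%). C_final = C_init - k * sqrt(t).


Step 1: sqrt(9.39 yr) = 3.0643
Step 2: drop = 1.785 * 3.0643 = 5.4698
Step 3: C_final = 93.71 - 5.4698 = 88.24%

88.24%


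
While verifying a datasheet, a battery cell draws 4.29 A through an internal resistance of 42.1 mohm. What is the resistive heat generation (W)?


Convert: R = 42.1 mohm = 0.0421 ohm
Q = I^2 * R = 4.29^2 * 0.0421 = 0.7748 W

0.7748 W


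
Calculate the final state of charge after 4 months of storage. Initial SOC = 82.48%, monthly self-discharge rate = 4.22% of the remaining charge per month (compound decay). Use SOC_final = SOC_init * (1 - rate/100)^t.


decay = (1 - 4.22/100)^4 = 0.84159
SOC_final = 82.48 * 0.84159 = 69.41%

69.41%


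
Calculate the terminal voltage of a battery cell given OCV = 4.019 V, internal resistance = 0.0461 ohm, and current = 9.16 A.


IR drop = 9.16 * 0.0461 = 0.42228 V
V = 4.019 - 0.42228 = 3.597 V

3.597 V


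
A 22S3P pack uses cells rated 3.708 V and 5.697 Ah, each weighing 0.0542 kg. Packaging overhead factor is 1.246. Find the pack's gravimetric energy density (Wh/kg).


Step 1: V_pack = 22 * 3.708 = 81.576 V
Step 2: C_pack = 3 * 5.697 = 17.091 Ah
Step 3: E_pack = V_pack * C_pack = 81.576 * 17.091 = 1394.2 Wh
Step 4: m_pack = 22 * 3 * 0.0542 * 1.246 = 4.4572 kg
Step 5: ED = E_pack / m_pack = 1394.2 / 4.4572 = 312.8 Wh/kg

312.8 Wh/kg


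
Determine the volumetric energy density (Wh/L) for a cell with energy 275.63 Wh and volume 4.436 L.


ED = E / V = 275.63 / 4.436 = 62.13 Wh/L

62.13 Wh/L


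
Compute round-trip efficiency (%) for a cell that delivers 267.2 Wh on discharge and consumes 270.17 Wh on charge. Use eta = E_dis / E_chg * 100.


eta_e = E_dis / E_chg * 100 = 267.2 / 270.17 * 100 = 98.90%

98.90%


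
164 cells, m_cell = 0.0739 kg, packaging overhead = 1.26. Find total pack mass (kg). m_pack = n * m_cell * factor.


Cell mass sum = 164 * 0.0739 = 12.12 kg
With overhead 1.26: m_pack = 12.12 * 1.26 = 15.27 kg

15.27 kg


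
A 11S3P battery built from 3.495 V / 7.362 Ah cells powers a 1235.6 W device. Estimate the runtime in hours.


Step 1: E_pack = Ns * V_cell * Np * C_cell = 11 * 3.495 * 3 * 7.362 = 849.1 Wh
Step 2: t = E_pack / P = 849.1 / 1235.6 = 0.6872 hr

0.6872 hr


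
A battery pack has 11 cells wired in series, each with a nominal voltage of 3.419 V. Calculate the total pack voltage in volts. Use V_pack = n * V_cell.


V_pack = n * V_cell = 11 * 3.419 = 37.609 V

37.609 V


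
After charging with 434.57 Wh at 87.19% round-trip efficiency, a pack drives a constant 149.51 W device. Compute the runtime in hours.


Step 1: E_discharge = eta/100 * E_charge = 87.19/100 * 434.57 = 378.9 Wh
Step 2: t = E_discharge / P = 378.9 / 149.51 = 2.534 hr

2.534 hr


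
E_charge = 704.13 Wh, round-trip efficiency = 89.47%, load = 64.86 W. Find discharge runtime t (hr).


Step 1: E_discharge = eta/100 * E_charge = 89.47/100 * 704.13 = 629.99 Wh
Step 2: t = E_discharge / P = 629.99 / 64.86 = 9.713 hr

9.713 hr


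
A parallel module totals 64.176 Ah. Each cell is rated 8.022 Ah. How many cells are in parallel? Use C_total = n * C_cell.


n = C_total / C_cell = 64.176 / 8.022 = 8

8


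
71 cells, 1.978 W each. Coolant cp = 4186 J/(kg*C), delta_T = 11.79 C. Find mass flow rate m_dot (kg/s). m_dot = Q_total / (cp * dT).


Step 1: Total heat Q = 71 * 1.978 W = 140.44 W
Step 2: denom = cp * dT = 4186 * 11.79 = 49353
Step 3: m_dot = 140.44 / 49353 = 0.002846 kg/s

0.002846 kg/s


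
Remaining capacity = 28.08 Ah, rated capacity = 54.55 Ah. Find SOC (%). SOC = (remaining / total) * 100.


SOC = (remaining / total) * 100 = (28.08 / 54.55) * 100 = 51.48%

51.48%


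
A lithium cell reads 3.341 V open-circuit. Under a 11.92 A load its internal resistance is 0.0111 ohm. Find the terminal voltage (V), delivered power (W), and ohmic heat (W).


Step 1: V_terminal = OCV - I*R = 3.341 - 11.92 * 0.0111 = 3.2087 V
Step 2: P_out = V_terminal * I = 3.2087 * 11.92 = 38.25 W
Step 3: Q = I^2 * R = 11.92^2 * 0.0111 = 1.577 W

V=3.2087 V, P=38.25 W, Q=1.577 W


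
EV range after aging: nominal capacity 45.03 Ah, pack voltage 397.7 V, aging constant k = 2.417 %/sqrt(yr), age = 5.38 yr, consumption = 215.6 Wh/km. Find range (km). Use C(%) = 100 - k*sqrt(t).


Step 1: capacity retention = 100 - 2.417 * sqrt(5.38) = 100 - 2.417 * 2.3195 = 94.394%
Step 2: C_now = 45.03 * 94.394/100 = 42.506 Ah
Step 3: E_pack = V * C_now = 397.7 * 42.506 = 16905 Wh
Step 4: range = E_pack / consumption = 16905 / 215.6 = 78.41 km

78.41 km


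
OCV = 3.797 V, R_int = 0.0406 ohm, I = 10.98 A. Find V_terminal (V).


V = OCV - I*R = 3.797 - 10.98 * 0.0406 = 3.351 V

3.351 V


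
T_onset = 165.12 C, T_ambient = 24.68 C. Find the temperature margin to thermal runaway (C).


Safety margin = 165.12 C - 24.68 C = 140.44 C

140.44 C


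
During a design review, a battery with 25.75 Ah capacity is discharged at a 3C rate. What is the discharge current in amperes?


I = C_rate * capacity = 3 * 25.75 = 77.25 A

77.25 A


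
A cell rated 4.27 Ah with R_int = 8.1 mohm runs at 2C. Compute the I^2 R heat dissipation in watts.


Convert: R = 8.1 mohm = 0.0081 ohm
Step 1: I = C_rate * capacity = 2 * 4.27 = 8.54 A
Step 2: Q = I^2 * R = 8.54^2 * 0.0081 = 72.932 * 0.0081 = 0.5907 W

0.5907 W


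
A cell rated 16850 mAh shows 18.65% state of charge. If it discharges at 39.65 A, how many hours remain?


Convert: C_total = 16850 mAh = 16.85 Ah
Step 1: remaining = SOC/100 * C_total = 18.65/100 * 16.85 = 3.1425 Ah
Step 2: t = remaining / I = 3.1425 / 39.65 = 0.07926 hr

0.07926 hr


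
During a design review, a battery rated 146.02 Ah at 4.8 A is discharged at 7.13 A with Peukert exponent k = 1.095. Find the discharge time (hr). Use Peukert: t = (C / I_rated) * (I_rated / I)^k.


Step 1: t_rated = C / I_rated = 146.02 / 4.8 = 30.421 hr
Step 2: ratio = 4.8 / 7.13 = 0.67321
Step 3: ratio^k = 0.67321^1.095 = 0.64837
Step 4: t = t_rated * ratio^k = 30.421 * 0.64837 = 19.72 hr

19.72 hr


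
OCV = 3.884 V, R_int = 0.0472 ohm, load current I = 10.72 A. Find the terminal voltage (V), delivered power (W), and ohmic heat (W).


Step 1: V_terminal = OCV - I*R = 3.884 - 10.72 * 0.0472 = 3.378 V
Step 2: P_out = V_terminal * I = 3.378 * 10.72 = 36.21 W
Step 3: Q = I^2 * R = 10.72^2 * 0.0472 = 5.424 W

V=3.378 V, P=36.21 W, Q=5.424 W


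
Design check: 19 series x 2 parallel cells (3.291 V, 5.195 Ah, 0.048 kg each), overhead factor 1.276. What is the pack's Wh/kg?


Step 1: V_pack = 19 * 3.291 = 62.529 V
Step 2: C_pack = 2 * 5.195 = 10.39 Ah
Step 3: E_pack = V_pack * C_pack = 62.529 * 10.39 = 649.68 Wh
Step 4: m_pack = 19 * 2 * 0.048 * 1.276 = 2.3274 kg
Step 5: ED = E_pack / m_pack = 649.68 / 2.3274 = 279.1 Wh/kg

279.1 Wh/kg


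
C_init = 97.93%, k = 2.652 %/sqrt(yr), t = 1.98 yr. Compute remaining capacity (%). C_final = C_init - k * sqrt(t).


sqrt(t) = sqrt(1.98) = 1.4071
C_final = 97.93 - 2.652 * 1.4071 = 94.20%

94.20%


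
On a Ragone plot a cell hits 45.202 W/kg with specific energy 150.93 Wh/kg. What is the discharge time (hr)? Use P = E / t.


t = E / P = 150.93 / 45.202 = 3.339 hr

3.339 hr


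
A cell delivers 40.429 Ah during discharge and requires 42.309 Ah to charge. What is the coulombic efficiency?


eta_c = Q_dis / Q_chg * 100 = 40.429 / 42.309 * 100 = 95.56%

95.56%


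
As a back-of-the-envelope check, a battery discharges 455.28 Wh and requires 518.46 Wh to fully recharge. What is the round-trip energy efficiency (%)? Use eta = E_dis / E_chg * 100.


eta_e = E_dis / E_chg * 100 = 455.28 / 518.46 * 100 = 87.81%

87.81%


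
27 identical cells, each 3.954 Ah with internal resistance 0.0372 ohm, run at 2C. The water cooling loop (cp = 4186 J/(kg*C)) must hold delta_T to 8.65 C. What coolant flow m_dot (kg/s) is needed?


Step 1: I = 2 * 3.954 = 7.908 A
Step 2: Q_cell = I^2 * R = 7.908^2 * 0.0372 = 2.3264 W
Step 3: Q_total = 27 * 2.3264 = 62.813 W
Step 4: m_dot = Q_total / (cp * dT) = 62.813 / (4186 * 8.65) = 0.001735 kg/s

0.001735 kg/s


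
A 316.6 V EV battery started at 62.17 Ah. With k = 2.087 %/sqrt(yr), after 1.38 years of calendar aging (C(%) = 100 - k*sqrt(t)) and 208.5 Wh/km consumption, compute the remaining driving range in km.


Step 1: capacity retention = 100 - 2.087 * sqrt(1.38) = 100 - 2.087 * 1.1747 = 97.548%
Step 2: C_now = 62.17 * 97.548/100 = 60.646 Ah
Step 3: E_pack = V * C_now = 316.6 * 60.646 = 19201 Wh
Step 4: range = E_pack / consumption = 19201 / 208.5 = 92.09 km

92.09 km


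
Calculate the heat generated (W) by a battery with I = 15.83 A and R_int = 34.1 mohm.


Convert: R = 34.1 mohm = 0.0341 ohm
Q = I^2 * R = 15.83^2 * 0.0341 = 8.545 W

8.545 W


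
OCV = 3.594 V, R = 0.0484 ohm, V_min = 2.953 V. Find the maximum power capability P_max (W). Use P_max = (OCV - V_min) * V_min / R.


dV = OCV - V_min = 0.641 V (so I_max = dV / R)
P_max = dV * V_min / R = 0.641 * 2.953 / 0.0484 = 39.11 W

39.11 W


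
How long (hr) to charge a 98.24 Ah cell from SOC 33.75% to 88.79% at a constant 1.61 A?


delta_Ah = 98.24 * (88.79 - 33.75) / 100 = 54.071 Ah
t = delta_Ah / I = 54.071 / 1.61 = 33.58 hr

33.58 hr


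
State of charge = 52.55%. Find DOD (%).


Complement of SOC: DOD = 100% - 52.55% = 47.45%

47.45%


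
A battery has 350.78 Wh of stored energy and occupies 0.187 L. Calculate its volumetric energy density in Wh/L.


ED = E / V = 350.78 / 0.187 = 1876 Wh/L

1876 Wh/L


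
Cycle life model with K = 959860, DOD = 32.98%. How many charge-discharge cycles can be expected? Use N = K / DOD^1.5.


Step 1: DOD^1.5 = 32.98^1.5 = 189.4
Step 2: N = 959860 / 189.4 = 5068 cycles

5068 cycles


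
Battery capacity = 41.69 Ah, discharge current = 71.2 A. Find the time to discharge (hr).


Runtime = 41.69 Ah / 71.2 A = 0.5855 hr

0.5855 hr


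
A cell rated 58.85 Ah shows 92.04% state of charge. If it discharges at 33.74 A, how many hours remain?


Step 1: remaining = SOC/100 * C_total = 92.04/100 * 58.85 = 54.166 Ah
Step 2: t = remaining / I = 54.166 / 33.74 = 1.605 hr

1.605 hr


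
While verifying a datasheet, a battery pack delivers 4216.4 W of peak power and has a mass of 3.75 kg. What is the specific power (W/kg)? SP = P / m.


SP = P / m = 4216.4 / 3.75 = 1124 W/kg

1124 W/kg


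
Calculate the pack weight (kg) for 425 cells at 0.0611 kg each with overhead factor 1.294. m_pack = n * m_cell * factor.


m_pack = n * m_cell * overhead = 425 * 0.0611 * 1.294 = 33.60 kg

33.60 kg


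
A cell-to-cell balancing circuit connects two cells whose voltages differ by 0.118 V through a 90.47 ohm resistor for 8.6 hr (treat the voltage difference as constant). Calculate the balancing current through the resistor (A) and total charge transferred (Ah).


I_bal = dV / R = 0.118 / 90.47 = 0.0013043 A
Q = I_bal * t = 0.0013043 * 8.6 = 0.01122 Ah

I=0.0013043 A, Q=0.01122 Ah


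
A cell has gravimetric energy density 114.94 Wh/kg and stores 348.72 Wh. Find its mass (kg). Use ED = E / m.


m = E / ED = 348.72 / 114.94 = 3.034 kg

3.034 kg


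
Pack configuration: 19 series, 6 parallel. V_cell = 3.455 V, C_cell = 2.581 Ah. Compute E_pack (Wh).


E = Ns * Vcell * Np * Ccell = 19 * 3.455 * 6 * 2.581 = 1017 Wh

1017 Wh


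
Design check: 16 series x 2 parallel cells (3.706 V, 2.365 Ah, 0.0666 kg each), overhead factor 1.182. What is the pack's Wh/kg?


Step 1: V_pack = 16 * 3.706 = 59.296 V
Step 2: C_pack = 2 * 2.365 = 4.73 Ah
Step 3: E_pack = V_pack * C_pack = 59.296 * 4.73 = 280.47 Wh
Step 4: m_pack = 16 * 2 * 0.0666 * 1.182 = 2.5191 kg
Step 5: ED = E_pack / m_pack = 280.47 / 2.5191 = 111.3 Wh/kg

111.3 Wh/kg


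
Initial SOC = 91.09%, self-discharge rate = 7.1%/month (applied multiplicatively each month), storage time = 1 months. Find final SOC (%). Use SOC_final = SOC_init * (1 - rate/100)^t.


Monthly retention factor = 1 - 7.1/100 = 0.929
Over 1 months: factor^1 = 0.929
SOC_final = 91.09 * 0.929 = 84.62%

84.62%


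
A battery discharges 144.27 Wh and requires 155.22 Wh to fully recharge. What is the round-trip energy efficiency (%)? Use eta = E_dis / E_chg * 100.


Round-trip efficiency = 144.27/155.22 * 100% = 92.95%

92.95%


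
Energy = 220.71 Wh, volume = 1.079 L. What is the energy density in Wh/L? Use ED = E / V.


Volumetric ED = 220.71 Wh / 1.079 L = 204.6 Wh/L

204.6 Wh/L


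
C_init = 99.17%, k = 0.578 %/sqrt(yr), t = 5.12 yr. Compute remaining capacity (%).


sqrt(t) = sqrt(5.12) = 2.2627
C_final = 99.17 - 0.578 * 2.2627 = 97.86%

97.86%


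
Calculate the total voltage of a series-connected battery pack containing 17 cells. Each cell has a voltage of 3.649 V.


Series voltages add: 17 * 3.649 V = 62.033 V

62.033 V


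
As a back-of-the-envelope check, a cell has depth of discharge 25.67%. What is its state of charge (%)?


SOC = 100 - DOD = 100 - 25.67 = 74.33%

74.33%


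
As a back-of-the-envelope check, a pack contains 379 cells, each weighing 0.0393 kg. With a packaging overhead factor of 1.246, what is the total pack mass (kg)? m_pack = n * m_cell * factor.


m_pack = n * m_cell * overhead = 379 * 0.0393 * 1.246 = 18.56 kg

18.56 kg


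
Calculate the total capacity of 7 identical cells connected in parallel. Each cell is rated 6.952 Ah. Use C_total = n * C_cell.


Parallel capacities add: 7 * 6.952 Ah = 48.664 Ah

48.664 Ah


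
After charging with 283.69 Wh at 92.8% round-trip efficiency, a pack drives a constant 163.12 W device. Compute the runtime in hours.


Step 1: E_discharge = eta/100 * E_charge = 92.8/100 * 283.69 = 263.26 Wh
Step 2: t = E_discharge / P = 263.26 / 163.12 = 1.614 hr

1.614 hr


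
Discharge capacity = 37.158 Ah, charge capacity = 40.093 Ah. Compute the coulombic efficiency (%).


eta_c = Q_dis / Q_chg * 100 = 37.158 / 40.093 * 100 = 92.68%

92.68%


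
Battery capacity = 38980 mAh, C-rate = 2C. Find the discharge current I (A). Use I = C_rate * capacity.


Convert: capacity = 38980 mAh = 38.98 Ah
I = C_rate * capacity = 2 * 38.98 = 77.96 A

77.96 A


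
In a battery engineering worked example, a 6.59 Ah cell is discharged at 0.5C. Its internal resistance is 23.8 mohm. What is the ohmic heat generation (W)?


Convert: R = 23.8 mohm = 0.0238 ohm
Step 1: I = C_rate * capacity = 0.5 * 6.59 = 3.295 A
Step 2: Q = I^2 * R = 3.295^2 * 0.0238 = 10.857 * 0.0238 = 0.2584 W

0.2584 W


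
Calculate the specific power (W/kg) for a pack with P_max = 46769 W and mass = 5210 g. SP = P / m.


Convert: m = 5210 g = 5.21 kg
Specific power = 46769 W / 5.21 kg = 8977 W/kg

8977 W/kg


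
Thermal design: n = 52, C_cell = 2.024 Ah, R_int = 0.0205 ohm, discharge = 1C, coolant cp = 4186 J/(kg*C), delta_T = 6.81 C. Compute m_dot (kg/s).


Step 1: I = 1 * 2.024 = 2.024 A
Step 2: Q_cell = I^2 * R = 2.024^2 * 0.0205 = 0.08398 W
Step 3: Q_total = 52 * 0.08398 = 4.367 W
Step 4: m_dot = Q_total / (cp * dT) = 4.367 / (4186 * 6.81) = 1.532e-04 kg/s

1.532e-04 kg/s


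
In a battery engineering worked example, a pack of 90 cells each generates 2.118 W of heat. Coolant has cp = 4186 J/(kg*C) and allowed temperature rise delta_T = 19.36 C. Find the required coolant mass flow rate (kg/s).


Step 1: Total heat Q = 90 * 2.118 W = 190.62 W
Step 2: denom = cp * dT = 4186 * 19.36 = 81041
Step 3: m_dot = 190.62 / 81041 = 0.002352 kg/s

0.002352 kg/s


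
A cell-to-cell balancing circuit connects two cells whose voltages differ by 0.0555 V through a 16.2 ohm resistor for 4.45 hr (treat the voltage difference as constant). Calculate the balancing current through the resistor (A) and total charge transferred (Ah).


First, Ohm's law: I_bal = 0.0555 V / 16.2 ohm = 0.0034259 A
Then Q = I * t = 0.0034259 A * 4.45 hr = 0.01525 Ah

I=0.0034259 A, Q=0.01525 Ah


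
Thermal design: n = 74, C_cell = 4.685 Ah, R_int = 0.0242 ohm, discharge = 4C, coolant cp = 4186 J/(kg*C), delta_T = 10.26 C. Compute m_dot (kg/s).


Step 1: I = 4 * 4.685 = 18.74 A
Step 2: Q_cell = I^2 * R = 18.74^2 * 0.0242 = 8.4987 W
Step 3: Q_total = 74 * 8.4987 = 628.9 W
Step 4: m_dot = Q_total / (cp * dT) = 628.9 / (4186 * 10.26) = 0.01464 kg/s

0.01464 kg/s


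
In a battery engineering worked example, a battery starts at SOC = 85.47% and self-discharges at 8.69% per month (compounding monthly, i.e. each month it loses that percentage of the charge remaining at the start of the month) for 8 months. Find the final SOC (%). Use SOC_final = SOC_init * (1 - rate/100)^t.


decay = (1 - 8.69/100)^8 = 0.48322
SOC_final = 85.47 * 0.48322 = 41.30%

41.30%


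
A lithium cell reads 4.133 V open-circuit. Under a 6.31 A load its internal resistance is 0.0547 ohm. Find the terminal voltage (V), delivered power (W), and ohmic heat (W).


Step 1: V_terminal = OCV - I*R = 4.133 - 6.31 * 0.0547 = 3.7878 V
Step 2: P_out = V_terminal * I = 3.7878 * 6.31 = 23.90 W
Step 3: Q = I^2 * R = 6.31^2 * 0.0547 = 2.178 W

V=3.7878 V, P=23.90 W, Q=2.178 W


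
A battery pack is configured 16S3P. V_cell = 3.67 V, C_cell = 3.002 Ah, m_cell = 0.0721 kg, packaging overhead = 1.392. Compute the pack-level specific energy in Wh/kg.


Step 1: V_pack = 16 * 3.67 = 58.72 V
Step 2: C_pack = 3 * 3.002 = 9.006 Ah
Step 3: E_pack = V_pack * C_pack = 58.72 * 9.006 = 528.83 Wh
Step 4: m_pack = 16 * 3 * 0.0721 * 1.392 = 4.8174 kg
Step 5: ED = E_pack / m_pack = 528.83 / 4.8174 = 109.8 Wh/kg

109.8 Wh/kg


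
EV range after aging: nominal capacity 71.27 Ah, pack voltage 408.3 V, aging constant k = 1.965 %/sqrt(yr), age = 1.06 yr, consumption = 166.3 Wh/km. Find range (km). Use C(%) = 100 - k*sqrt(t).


Step 1: capacity retention = 100 - 1.965 * sqrt(1.06) = 100 - 1.965 * 1.0296 = 97.977%
Step 2: C_now = 71.27 * 97.977/100 = 69.828 Ah
Step 3: E_pack = V * C_now = 408.3 * 69.828 = 28511 Wh
Step 4: range = E_pack / consumption = 28511 / 166.3 = 171.4 km

171.4 km


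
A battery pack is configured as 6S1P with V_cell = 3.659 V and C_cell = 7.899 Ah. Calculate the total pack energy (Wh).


E = Ns * Vcell * Np * Ccell = 6 * 3.659 * 1 * 7.899 = 173.4 Wh

173.4 Wh


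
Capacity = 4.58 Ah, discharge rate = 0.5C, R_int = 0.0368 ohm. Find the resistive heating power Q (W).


Step 1: I = C_rate * capacity = 0.5 * 4.58 = 2.29 A
Step 2: Q = I^2 * R = 2.29^2 * 0.0368 = 5.2441 * 0.0368 = 0.1930 W

0.1930 W


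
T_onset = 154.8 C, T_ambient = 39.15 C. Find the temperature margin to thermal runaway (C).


margin = T_onset - T_ambient = 154.8 - 39.15 = 115.65 C

115.65 C


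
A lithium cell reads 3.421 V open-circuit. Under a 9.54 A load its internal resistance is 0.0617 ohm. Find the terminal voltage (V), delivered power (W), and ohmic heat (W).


Step 1: V_terminal = OCV - I*R = 3.421 - 9.54 * 0.0617 = 2.8324 V
Step 2: P_out = V_terminal * I = 2.8324 * 9.54 = 27.02 W
Step 3: Q = I^2 * R = 9.54^2 * 0.0617 = 5.615 W

V=2.8324 V, P=27.02 W, Q=5.615 W


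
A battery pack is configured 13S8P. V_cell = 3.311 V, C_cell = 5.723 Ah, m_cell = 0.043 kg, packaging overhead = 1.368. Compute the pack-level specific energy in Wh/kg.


Step 1: V_pack = 13 * 3.311 = 43.043 V
Step 2: C_pack = 8 * 5.723 = 45.784 Ah
Step 3: E_pack = V_pack * C_pack = 43.043 * 45.784 = 1970.7 Wh
Step 4: m_pack = 13 * 8 * 0.043 * 1.368 = 6.1177 kg
Step 5: ED = E_pack / m_pack = 1970.7 / 6.1177 = 322.1 Wh/kg

322.1 Wh/kg


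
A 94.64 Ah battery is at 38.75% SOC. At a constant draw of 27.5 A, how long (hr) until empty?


Step 1: remaining = SOC/100 * C_total = 38.75/100 * 94.64 = 36.673 Ah
Step 2: t = remaining / I = 36.673 / 27.5 = 1.334 hr

1.334 hr


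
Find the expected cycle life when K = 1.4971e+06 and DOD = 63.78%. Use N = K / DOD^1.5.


Step 1: DOD^1.5 = 63.78^1.5 = 509.36
Step 2: N = 1.4971e+06 / 509.36 = 2939 cycles

2939 cycles


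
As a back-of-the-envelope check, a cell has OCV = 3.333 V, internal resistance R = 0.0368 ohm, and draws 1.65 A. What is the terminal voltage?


V = OCV - I*R = 3.333 - 1.65 * 0.0368 = 3.272 V

3.272 V


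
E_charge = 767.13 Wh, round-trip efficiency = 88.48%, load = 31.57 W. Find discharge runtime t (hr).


Step 1: E_discharge = eta/100 * E_charge = 88.48/100 * 767.13 = 678.76 Wh
Step 2: t = E_discharge / P = 678.76 / 31.57 = 21.50 hr

21.50 hr


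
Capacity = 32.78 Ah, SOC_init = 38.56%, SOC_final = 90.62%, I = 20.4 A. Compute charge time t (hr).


delta_Ah = 32.78 * (90.62 - 38.56) / 100 = 17.065 Ah
t = delta_Ah / I = 17.065 / 20.4 = 0.8365 hr

0.8365 hr


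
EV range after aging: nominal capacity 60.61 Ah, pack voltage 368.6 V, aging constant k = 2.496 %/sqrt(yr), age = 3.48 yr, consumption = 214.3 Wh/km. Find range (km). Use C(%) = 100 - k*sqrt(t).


Step 1: capacity retention = 100 - 2.496 * sqrt(3.48) = 100 - 2.496 * 1.8655 = 95.344%
Step 2: C_now = 60.61 * 95.344/100 = 57.788 Ah
Step 3: E_pack = V * C_now = 368.6 * 57.788 = 21301 Wh
Step 4: range = E_pack / consumption = 21301 / 214.3 = 99.40 km

99.40 km


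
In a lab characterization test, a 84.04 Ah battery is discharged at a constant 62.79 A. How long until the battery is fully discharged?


t = capacity / current = 84.04 / 62.79 = 1.338 hr

1.338 hr


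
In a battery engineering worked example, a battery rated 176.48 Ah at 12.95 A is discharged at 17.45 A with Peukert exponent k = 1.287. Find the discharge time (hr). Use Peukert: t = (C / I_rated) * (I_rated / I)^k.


t_rated = C / I_rated = 176.48 / 12.95 = 13.628 hr
(I_rated/I)^k = (0.74212)^1.287 = 0.68124
t = t_rated * (I_rated/I)^k = 13.628 * 0.68124 = 9.284 hr

9.284 hr


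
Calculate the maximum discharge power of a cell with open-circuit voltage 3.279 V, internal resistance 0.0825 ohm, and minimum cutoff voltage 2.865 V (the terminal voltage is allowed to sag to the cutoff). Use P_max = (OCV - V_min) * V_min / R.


P_max = (OCV - V_min) * V_min / R = (3.279 - 2.865) * 2.865 / 0.0825 = 0.414 * 2.865 / 0.0825 = 14.38 W

14.38 W


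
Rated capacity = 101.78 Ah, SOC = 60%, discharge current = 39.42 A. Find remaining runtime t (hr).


Step 1: remaining = SOC/100 * C_total = 60/100 * 101.78 = 61.068 Ah
Step 2: t = remaining / I = 61.068 / 39.42 = 1.549 hr

1.549 hr


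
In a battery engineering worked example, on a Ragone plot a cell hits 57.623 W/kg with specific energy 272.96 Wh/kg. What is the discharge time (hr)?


t = E / P = 272.96 / 57.623 = 4.737 hr

4.737 hr


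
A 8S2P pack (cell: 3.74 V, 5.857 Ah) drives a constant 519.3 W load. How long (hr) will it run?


Step 1: E_pack = Ns * V_cell * Np * C_cell = 8 * 3.74 * 2 * 5.857 = 350.48 Wh
Step 2: t = E_pack / P = 350.48 / 519.3 = 0.6749 hr

0.6749 hr


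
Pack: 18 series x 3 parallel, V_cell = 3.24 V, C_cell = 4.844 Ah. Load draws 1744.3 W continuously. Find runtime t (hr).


Step 1: E_pack = Ns * V_cell * Np * C_cell = 18 * 3.24 * 3 * 4.844 = 847.51 Wh
Step 2: t = E_pack / P = 847.51 / 1744.3 = 0.4859 hr

0.4859 hr


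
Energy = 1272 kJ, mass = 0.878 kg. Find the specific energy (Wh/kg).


Convert: E = 1272 kJ = 353.33 Wh
ED = E / m = 353.33 / 0.878 = 402.4 Wh/kg

402.4 Wh/kg


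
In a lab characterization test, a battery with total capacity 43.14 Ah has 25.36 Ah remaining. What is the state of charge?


SOC = (remaining / total) * 100 = (25.36 / 43.14) * 100 = 58.79%

58.79%


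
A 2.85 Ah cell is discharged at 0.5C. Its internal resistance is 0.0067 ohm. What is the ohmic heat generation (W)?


Step 1: I = C_rate * capacity = 0.5 * 2.85 = 1.425 A
Step 2: Q = I^2 * R = 1.425^2 * 0.0067 = 2.0306 * 0.0067 = 0.01361 W

0.01361 W


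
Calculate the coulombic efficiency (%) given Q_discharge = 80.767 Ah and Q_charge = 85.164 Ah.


Coulombic efficiency = 80.767/85.164 * 100% = 94.84%

94.84%


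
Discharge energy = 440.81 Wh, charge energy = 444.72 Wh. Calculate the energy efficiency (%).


eta_e = E_dis / E_chg * 100 = 440.81 / 444.72 * 100 = 99.12%

99.12%


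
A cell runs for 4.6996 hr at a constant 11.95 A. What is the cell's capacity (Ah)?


C = I * t = 11.95 * 4.6996 = 56.16 Ah

56.16 Ah


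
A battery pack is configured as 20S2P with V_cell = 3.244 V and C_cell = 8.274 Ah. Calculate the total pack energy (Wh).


V_pack = 20 * 3.244 = 64.88 V
C_pack = 2 * 8.274 = 16.548 Ah
E = V_pack * C_pack = 64.88 * 16.548 = 1074 Wh

1074 Wh


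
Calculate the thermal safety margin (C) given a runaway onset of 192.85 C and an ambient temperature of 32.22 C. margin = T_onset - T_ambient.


Safety margin = 192.85 C - 32.22 C = 160.63 C

160.63 C


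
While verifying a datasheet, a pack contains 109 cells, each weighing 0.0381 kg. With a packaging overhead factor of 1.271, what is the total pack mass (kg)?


m_pack = n * m_cell * overhead = 109 * 0.0381 * 1.271 = 5.278 kg

5.278 kg


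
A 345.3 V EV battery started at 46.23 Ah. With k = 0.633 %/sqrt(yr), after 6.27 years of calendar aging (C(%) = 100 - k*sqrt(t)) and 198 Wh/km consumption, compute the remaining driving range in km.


Step 1: capacity retention = 100 - 0.633 * sqrt(6.27) = 100 - 0.633 * 2.504 = 98.415%
Step 2: C_now = 46.23 * 98.415/100 = 45.497 Ah
Step 3: E_pack = V * C_now = 345.3 * 45.497 = 15710 Wh
Step 4: range = E_pack / consumption = 15710 / 198 = 79.34 km

79.34 km


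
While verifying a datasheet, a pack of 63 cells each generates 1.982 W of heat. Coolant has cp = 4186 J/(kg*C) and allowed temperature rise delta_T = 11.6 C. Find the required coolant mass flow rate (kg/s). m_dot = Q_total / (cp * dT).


Step 1: Total heat Q = 63 * 1.982 W = 124.87 W
Step 2: denom = cp * dT = 4186 * 11.6 = 48558
Step 3: m_dot = 124.87 / 48558 = 0.002572 kg/s

0.002572 kg/s


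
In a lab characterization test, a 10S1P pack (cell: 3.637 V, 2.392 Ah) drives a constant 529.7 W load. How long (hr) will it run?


Step 1: E_pack = Ns * V_cell * Np * C_cell = 10 * 3.637 * 1 * 2.392 = 86.997 Wh
Step 2: t = E_pack / P = 86.997 / 529.7 = 0.1642 hr

0.1642 hr


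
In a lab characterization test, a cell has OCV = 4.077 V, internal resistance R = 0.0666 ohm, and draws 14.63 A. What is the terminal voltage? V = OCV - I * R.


V = OCV - I*R = 4.077 - 14.63 * 0.0666 = 3.103 V

3.103 V


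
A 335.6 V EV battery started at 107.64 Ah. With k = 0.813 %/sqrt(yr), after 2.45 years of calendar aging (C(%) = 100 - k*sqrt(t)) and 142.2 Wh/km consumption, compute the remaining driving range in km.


Step 1: capacity retention = 100 - 0.813 * sqrt(2.45) = 100 - 0.813 * 1.5652 = 98.727%
Step 2: C_now = 107.64 * 98.727/100 = 106.27 Ah
Step 3: E_pack = V * C_now = 335.6 * 106.27 = 35664 Wh
Step 4: range = E_pack / consumption = 35664 / 142.2 = 250.8 km

250.8 km


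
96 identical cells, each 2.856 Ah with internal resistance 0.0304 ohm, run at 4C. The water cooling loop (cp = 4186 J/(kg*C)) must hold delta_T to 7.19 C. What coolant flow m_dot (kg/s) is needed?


Step 1: I = 4 * 2.856 = 11.424 A
Step 2: Q_cell = I^2 * R = 11.424^2 * 0.0304 = 3.9674 W
Step 3: Q_total = 96 * 3.9674 = 380.87 W
Step 4: m_dot = Q_total / (cp * dT) = 380.87 / (4186 * 7.19) = 0.01265 kg/s

0.01265 kg/s


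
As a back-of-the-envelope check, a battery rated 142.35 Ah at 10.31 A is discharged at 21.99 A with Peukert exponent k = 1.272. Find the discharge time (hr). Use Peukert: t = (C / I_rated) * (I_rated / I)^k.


t_rated = C / I_rated = 142.35 / 10.31 = 13.807 hr
(I_rated/I)^k = (0.46885)^1.272 = 0.38155
t = t_rated * (I_rated/I)^k = 13.807 * 0.38155 = 5.268 hr

5.268 hr


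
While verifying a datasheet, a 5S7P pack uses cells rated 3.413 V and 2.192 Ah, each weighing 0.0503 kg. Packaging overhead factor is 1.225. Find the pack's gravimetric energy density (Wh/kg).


Step 1: V_pack = 5 * 3.413 = 17.065 V
Step 2: C_pack = 7 * 2.192 = 15.344 Ah
Step 3: E_pack = V_pack * C_pack = 17.065 * 15.344 = 261.85 Wh
Step 4: m_pack = 5 * 7 * 0.0503 * 1.225 = 2.1566 kg
Step 5: ED = E_pack / m_pack = 261.85 / 2.1566 = 121.4 Wh/kg

121.4 Wh/kg


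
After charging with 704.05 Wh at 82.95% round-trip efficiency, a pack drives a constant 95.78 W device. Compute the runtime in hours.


Step 1: E_discharge = eta/100 * E_charge = 82.95/100 * 704.05 = 584.01 Wh
Step 2: t = E_discharge / P = 584.01 / 95.78 = 6.097 hr

6.097 hr


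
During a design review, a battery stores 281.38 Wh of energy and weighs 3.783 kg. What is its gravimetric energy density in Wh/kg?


ED = E / m = 281.38 / 3.783 = 74.38 Wh/kg

74.38 Wh/kg


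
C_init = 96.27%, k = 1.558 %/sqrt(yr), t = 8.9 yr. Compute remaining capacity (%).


sqrt(t) = sqrt(8.9) = 2.9833
C_final = 96.27 - 1.558 * 2.9833 = 91.62%

91.62%


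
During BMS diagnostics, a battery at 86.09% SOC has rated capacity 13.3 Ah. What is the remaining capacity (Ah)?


remaining = SOC / 100 * total = 86.09 / 100 * 13.3 = 11.45 Ah

11.45 Ah


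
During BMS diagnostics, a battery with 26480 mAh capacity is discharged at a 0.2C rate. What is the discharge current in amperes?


Convert: capacity = 26480 mAh = 26.48 Ah
At 0.2C: I = 0.2 * 26.48 Ah = 5.296 A

5.296 A


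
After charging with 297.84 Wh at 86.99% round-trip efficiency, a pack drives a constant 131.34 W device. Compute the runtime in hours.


Step 1: E_discharge = eta/100 * E_charge = 86.99/100 * 297.84 = 259.09 Wh
Step 2: t = E_discharge / P = 259.09 / 131.34 = 1.973 hr

1.973 hr


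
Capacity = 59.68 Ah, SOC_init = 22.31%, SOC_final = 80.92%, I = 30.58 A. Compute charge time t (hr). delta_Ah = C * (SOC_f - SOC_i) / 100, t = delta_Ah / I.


delta_Ah = 59.68 * (80.92 - 22.31) / 100 = 34.978 Ah
t = delta_Ah / I = 34.978 / 30.58 = 1.144 hr

1.144 hr


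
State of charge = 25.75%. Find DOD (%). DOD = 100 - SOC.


DOD = 100 - SOC = 100 - 25.75 = 74.25%

74.25%


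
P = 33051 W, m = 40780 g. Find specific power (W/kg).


Convert: m = 40780 g = 40.78 kg
SP = P / m = 33051 / 40.78 = 810.5 W/kg

810.5 W/kg


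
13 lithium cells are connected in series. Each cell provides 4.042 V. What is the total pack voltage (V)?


V_pack = n * V_cell = 13 * 4.042 = 52.546 V

52.546 V


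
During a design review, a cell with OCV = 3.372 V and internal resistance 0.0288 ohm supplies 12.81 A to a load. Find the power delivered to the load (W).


Step 1: V_terminal = OCV - I*R = 3.372 - 12.81 * 0.0288 = 3.0031 V
Step 2: P_out = V_terminal * I = 3.0031 * 12.81 = 38.47 W

38.47 W


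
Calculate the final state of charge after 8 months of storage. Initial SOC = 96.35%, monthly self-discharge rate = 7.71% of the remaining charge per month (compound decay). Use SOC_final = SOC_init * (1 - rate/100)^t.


decay = (1 - 7.71/100)^8 = 0.5263
SOC_final = 96.35 * 0.5263 = 50.71%

50.71%


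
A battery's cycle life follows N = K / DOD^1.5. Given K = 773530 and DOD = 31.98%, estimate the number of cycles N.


Step 1: DOD^1.5 = 31.98^1.5 = 180.85
Step 2: N = 773530 / 180.85 = 4277 cycles

4277 cycles


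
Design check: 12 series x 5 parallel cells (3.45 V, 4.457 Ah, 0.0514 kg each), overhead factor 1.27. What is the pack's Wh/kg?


Step 1: V_pack = 12 * 3.45 = 41.4 V
Step 2: C_pack = 5 * 4.457 = 22.285 Ah
Step 3: E_pack = V_pack * C_pack = 41.4 * 22.285 = 922.6 Wh
Step 4: m_pack = 12 * 5 * 0.0514 * 1.27 = 3.9167 kg
Step 5: ED = E_pack / m_pack = 922.6 / 3.9167 = 235.6 Wh/kg

235.6 Wh/kg


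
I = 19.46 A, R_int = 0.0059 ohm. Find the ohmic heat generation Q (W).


Q = I^2 * R = 19.46^2 * 0.0059 = 2.234 W

2.234 W


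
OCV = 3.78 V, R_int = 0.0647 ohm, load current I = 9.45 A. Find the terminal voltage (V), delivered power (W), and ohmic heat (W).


Step 1: V_terminal = OCV - I*R = 3.78 - 9.45 * 0.0647 = 3.1686 V
Step 2: P_out = V_terminal * I = 3.1686 * 9.45 = 29.94 W
Step 3: Q = I^2 * R = 9.45^2 * 0.0647 = 5.778 W

V=3.1686 V, P=29.94 W, Q=5.778 W


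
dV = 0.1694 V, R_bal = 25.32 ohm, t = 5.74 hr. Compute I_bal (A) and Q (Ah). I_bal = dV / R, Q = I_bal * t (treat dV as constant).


I_bal = dV / R = 0.1694 / 25.32 = 0.0066904 A
Q = I_bal * t = 0.0066904 * 5.74 = 0.03840 Ah

I=0.0066904 A, Q=0.03840 Ah


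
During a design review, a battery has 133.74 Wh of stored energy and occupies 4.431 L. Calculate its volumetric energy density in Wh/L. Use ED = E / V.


ED = E / V = 133.74 / 4.431 = 30.18 Wh/L

30.18 Wh/L


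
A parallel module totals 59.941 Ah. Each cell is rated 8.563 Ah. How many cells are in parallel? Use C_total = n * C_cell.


n = C_total / C_cell = 59.941 / 8.563 = 7

7


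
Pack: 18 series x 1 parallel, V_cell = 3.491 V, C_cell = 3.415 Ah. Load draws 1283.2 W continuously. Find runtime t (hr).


Step 1: E_pack = Ns * V_cell * Np * C_cell = 18 * 3.491 * 1 * 3.415 = 214.59 Wh
Step 2: t = E_pack / P = 214.59 / 1283.2 = 0.1672 hr

0.1672 hr


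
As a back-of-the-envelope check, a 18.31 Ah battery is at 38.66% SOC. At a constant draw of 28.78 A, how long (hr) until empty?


Step 1: remaining = SOC/100 * C_total = 38.66/100 * 18.31 = 7.0786 Ah
Step 2: t = remaining / I = 7.0786 / 28.78 = 0.2460 hr

0.2460 hr


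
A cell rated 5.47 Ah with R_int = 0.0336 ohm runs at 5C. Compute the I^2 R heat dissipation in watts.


Step 1: I = C_rate * capacity = 5 * 5.47 = 27.35 A
Step 2: Q = I^2 * R = 27.35^2 * 0.0336 = 748.02 * 0.0336 = 25.13 W

25.13 W


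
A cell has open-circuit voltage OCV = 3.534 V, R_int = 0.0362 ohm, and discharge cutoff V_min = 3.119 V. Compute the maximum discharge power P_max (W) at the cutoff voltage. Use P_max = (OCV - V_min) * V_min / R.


dV = OCV - V_min = 0.415 V (so I_max = dV / R)
P_max = dV * V_min / R = 0.415 * 3.119 / 0.0362 = 35.76 W

35.76 W


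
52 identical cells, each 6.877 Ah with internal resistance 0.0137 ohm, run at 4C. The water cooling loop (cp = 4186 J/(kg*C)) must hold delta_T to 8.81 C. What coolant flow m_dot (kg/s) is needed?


Step 1: I = 4 * 6.877 = 27.508 A
Step 2: Q_cell = I^2 * R = 27.508^2 * 0.0137 = 10.367 W
Step 3: Q_total = 52 * 10.367 = 539.08 W
Step 4: m_dot = Q_total / (cp * dT) = 539.08 / (4186 * 8.81) = 0.01462 kg/s

0.01462 kg/s


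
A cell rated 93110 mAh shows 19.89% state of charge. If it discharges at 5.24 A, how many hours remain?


Convert: C_total = 93110 mAh = 93.11 Ah
Step 1: remaining = SOC/100 * C_total = 19.89/100 * 93.11 = 18.52 Ah
Step 2: t = remaining / I = 18.52 / 5.24 = 3.534 hr

3.534 hr


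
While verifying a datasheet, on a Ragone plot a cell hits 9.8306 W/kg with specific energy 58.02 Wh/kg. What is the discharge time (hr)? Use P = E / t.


t = E / P = 58.02 / 9.8306 = 5.902 hr

5.902 hr


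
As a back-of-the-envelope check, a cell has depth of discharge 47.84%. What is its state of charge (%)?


SOC = 100 - DOD = 100 - 47.84 = 52.16%

52.16%


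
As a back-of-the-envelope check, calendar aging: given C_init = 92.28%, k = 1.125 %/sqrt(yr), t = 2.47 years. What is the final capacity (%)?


Step 1: sqrt(2.47 yr) = 1.5716
Step 2: drop = 1.125 * 1.5716 = 1.7681
Step 3: C_final = 92.28 - 1.7681 = 90.51%

90.51%


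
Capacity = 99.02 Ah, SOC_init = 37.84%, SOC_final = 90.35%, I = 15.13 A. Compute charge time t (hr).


Step 1: dSOC = 90.35% - 37.84% = 52.51%
Step 2: delta_Ah = 99.02 * 52.51 / 100 = 51.995 Ah
Step 3: t = 51.995 / 15.13 = 3.437 hr

3.437 hr


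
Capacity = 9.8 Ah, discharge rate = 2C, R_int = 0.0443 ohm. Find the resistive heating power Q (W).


Step 1: I = C_rate * capacity = 2 * 9.8 = 19.6 A
Step 2: Q = I^2 * R = 19.6^2 * 0.0443 = 384.16 * 0.0443 = 17.02 W

17.02 W


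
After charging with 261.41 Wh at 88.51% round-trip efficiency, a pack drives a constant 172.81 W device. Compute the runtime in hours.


Step 1: E_discharge = eta/100 * E_charge = 88.51/100 * 261.41 = 231.37 Wh
Step 2: t = E_discharge / P = 231.37 / 172.81 = 1.339 hr

1.339 hr


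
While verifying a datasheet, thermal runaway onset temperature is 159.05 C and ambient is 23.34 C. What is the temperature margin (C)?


margin = T_onset - T_ambient = 159.05 - 23.34 = 135.71 C

135.71 C
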